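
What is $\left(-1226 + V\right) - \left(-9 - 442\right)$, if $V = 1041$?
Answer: $266$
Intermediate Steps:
$\left(-1226 + V\right) - \left(-9 - 442\right) = \left(-1226 + 1041\right) - \left(-9 - 442\right) = -185 - \left(-9 - 442\right) = -185 - -451 = -185 + 451 = 266$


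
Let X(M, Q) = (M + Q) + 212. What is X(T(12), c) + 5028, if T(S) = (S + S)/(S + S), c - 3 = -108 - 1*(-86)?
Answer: 5222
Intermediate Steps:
c = -19 (c = 3 + (-108 - 1*(-86)) = 3 + (-108 + 86) = 3 - 22 = -19)
T(S) = 1 (T(S) = (2*S)/((2*S)) = (2*S)*(1/(2*S)) = 1)
X(M, Q) = 212 + M + Q
X(T(12), c) + 5028 = (212 + 1 - 19) + 5028 = 194 + 5028 = 5222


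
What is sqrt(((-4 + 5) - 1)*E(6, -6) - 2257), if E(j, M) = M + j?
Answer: I*sqrt(2257) ≈ 47.508*I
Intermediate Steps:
sqrt(((-4 + 5) - 1)*E(6, -6) - 2257) = sqrt(((-4 + 5) - 1)*(-6 + 6) - 2257) = sqrt((1 - 1)*0 - 2257) = sqrt(0*0 - 2257) = sqrt(0 - 2257) = sqrt(-2257) = I*sqrt(2257)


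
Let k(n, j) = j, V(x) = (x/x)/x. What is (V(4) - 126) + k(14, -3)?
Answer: -515/4 ≈ -128.75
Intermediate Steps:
V(x) = 1/x
(V(4) - 126) + k(14, -3) = (1/4 - 126) - 3 = -503/4 - 3 = -515/4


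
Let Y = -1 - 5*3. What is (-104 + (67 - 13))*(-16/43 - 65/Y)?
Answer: -63475/344 ≈ -184.52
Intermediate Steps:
Y = -16 (Y = -1 - 15 = -16)
(-104 + (67 - 13))*(-16/43 - 65/Y) = (-104 + (67 - 13))*(-16/43 - 65/(-16)) = (-104 + 54)*(-16*1/43 - 65*(-1/16)) = -50*(-16/43 + 65/16) = -50*2539/688 = -63475/344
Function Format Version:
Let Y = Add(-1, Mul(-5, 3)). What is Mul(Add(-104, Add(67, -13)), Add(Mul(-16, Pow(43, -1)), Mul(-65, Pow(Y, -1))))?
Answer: Rational(-63475, 344) ≈ -184.52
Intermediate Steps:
Y = -16 (Y = Add(-1, -15) = -16)
Mul(Add(-104, Add(67, -13)), Add(Mul(-16, Pow(43, -1)), Mul(-65, Pow(Y, -1)))) = Mul(Add(-104, Add(67, -13)), Add(Mul(-16, Pow(43, -1)), Mul(-65, Pow(-16, -1)))) = Mul(Add(-104, 54), Add(Mul(-16, Rational(1, 43)), Mul(-65, Rational(-1, 16)))) = Mul(-50, Add(Rational(-16, 43), Rational(65, 16))) = Mul(-50, Rational(2539, 688)) = Rational(-63475, 344)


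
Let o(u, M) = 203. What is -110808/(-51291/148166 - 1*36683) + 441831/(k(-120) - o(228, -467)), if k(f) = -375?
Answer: -2391961159370955/3141559858682 ≈ -761.39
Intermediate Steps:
-110808/(-51291/148166 - 1*36683) + 441831/(k(-120) - o(228, -467)) = -110808/(-51291/148166 - 1*36683) + 441831/(-375 - 1*203) = -110808/(-51291*1/148166 - 36683) + 441831/(-375 - 203) = -110808/(-51291/148166 - 36683) + 441831/(-578) = -110808/(-5435224669/148166) + 441831*(-1/578) = -110808*(-148166/5435224669) - 441831/578 = 16417978128/5435224669 - 441831/578 = -2391961159370955/3141559858682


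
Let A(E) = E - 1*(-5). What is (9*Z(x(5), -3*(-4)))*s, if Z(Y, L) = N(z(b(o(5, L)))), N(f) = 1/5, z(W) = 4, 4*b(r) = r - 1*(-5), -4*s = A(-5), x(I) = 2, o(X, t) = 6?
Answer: 0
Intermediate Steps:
A(E) = 5 + E (A(E) = E + 5 = 5 + E)
s = 0 (s = -(5 - 5)/4 = -¼*0 = 0)
b(r) = 5/4 + r/4 (b(r) = (r - 1*(-5))/4 = (r + 5)/4 = (5 + r)/4 = 5/4 + r/4)
N(f) = ⅕
Z(Y, L) = ⅕
(9*Z(x(5), -3*(-4)))*s = (9*(⅕))*0 = (9/5)*0 = 0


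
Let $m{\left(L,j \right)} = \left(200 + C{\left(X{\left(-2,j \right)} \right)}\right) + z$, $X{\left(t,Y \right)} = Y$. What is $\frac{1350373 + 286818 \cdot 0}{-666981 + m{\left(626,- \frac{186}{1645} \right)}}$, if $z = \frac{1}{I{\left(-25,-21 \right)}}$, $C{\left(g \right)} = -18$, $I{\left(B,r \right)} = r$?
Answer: $- \frac{28357833}{14002780} \approx -2.0252$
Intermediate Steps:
$z = - \frac{1}{21}$ ($z = \frac{1}{-21} = - \frac{1}{21} \approx -0.047619$)
$m{\left(L,j \right)} = \frac{3821}{21}$ ($m{\left(L,j \right)} = \left(200 - 18\right) - \frac{1}{21} = 182 - \frac{1}{21} = \frac{3821}{21}$)
$\frac{1350373 + 286818 \cdot 0}{-666981 + m{\left(626,- \frac{186}{1645} \right)}} = \frac{1350373 + 286818 \cdot 0}{-666981 + \frac{3821}{21}} = \frac{1350373 + 0}{- \frac{14002780}{21}} = 1350373 \left(- \frac{21}{14002780}\right) = - \frac{28357833}{14002780}$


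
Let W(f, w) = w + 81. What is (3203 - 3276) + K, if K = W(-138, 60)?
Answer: 68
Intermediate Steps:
W(f, w) = 81 + w
K = 141 (K = 81 + 60 = 141)
(3203 - 3276) + K = (3203 - 3276) + 141 = -73 + 141 = 68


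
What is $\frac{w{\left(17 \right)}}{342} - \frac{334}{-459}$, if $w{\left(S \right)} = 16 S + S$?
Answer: $\frac{27431}{17442} \approx 1.5727$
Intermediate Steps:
$w{\left(S \right)} = 17 S$
$\frac{w{\left(17 \right)}}{342} - \frac{334}{-459} = \frac{17 \cdot 17}{342} - \frac{334}{-459} = 289 \cdot \frac{1}{342} - - \frac{334}{459} = \frac{289}{342} + \frac{334}{459} = \frac{27431}{17442}$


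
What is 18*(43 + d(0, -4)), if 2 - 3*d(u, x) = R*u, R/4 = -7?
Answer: 786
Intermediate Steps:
R = -28 (R = 4*(-7) = -28)
d(u, x) = 2/3 + 28*u/3 (d(u, x) = 2/3 - (-28)*u/3 = 2/3 + 28*u/3)
18*(43 + d(0, -4)) = 18*(43 + (2/3 + (28/3)*0)) = 18*(43 + (2/3 + 0)) = 18*(43 + 2/3) = 18*(131/3) = 786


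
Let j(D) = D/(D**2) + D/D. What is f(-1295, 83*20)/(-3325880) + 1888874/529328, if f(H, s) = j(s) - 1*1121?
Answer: 651836464764217/182649946146400 ≈ 3.5688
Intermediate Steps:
j(D) = 1 + 1/D (j(D) = D/D**2 + 1 = 1/D + 1 = 1 + 1/D)
f(H, s) = -1121 + (1 + s)/s (f(H, s) = (1 + s)/s - 1*1121 = (1 + s)/s - 1121 = -1121 + (1 + s)/s)
f(-1295, 83*20)/(-3325880) + 1888874/529328 = (-1120 + 1/(83*20))/(-3325880) + 1888874/529328 = (-1120 + 1/1660)*(-1/3325880) + 1888874*(1/529328) = (-1120 + 1/1660)*(-1/3325880) + 944437/264664 = -1859199/1660*(-1/3325880) + 944437/264664 = 1859199/5520960800 + 944437/264664 = 651836464764217/182649946146400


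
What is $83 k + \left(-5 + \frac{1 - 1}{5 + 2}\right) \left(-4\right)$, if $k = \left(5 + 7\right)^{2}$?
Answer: $11972$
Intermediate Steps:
$k = 144$ ($k = 12^{2} = 144$)
$83 k + \left(-5 + \frac{1 - 1}{5 + 2}\right) \left(-4\right) = 83 \cdot 144 + \left(-5 + \frac{1 - 1}{5 + 2}\right) \left(-4\right) = 11952 + \left(-5 + \frac{0}{7}\right) \left(-4\right) = 11952 + \left(-5 + 0 \cdot \frac{1}{7}\right) \left(-4\right) = 11952 + \left(-5 + 0\right) \left(-4\right) = 11952 - -20 = 11952 + 20 = 11972$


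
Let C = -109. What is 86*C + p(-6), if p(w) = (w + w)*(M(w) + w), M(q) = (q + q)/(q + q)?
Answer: -9314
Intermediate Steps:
M(q) = 1 (M(q) = (2*q)/((2*q)) = (2*q)*(1/(2*q)) = 1)
p(w) = 2*w*(1 + w) (p(w) = (w + w)*(1 + w) = (2*w)*(1 + w) = 2*w*(1 + w))
86*C + p(-6) = 86*(-109) + 2*(-6)*(1 - 6) = -9374 + 2*(-6)*(-5) = -9374 + 60 = -9314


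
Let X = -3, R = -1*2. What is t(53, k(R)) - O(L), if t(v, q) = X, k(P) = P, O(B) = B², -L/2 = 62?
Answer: -15379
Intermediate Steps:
L = -124 (L = -2*62 = -124)
R = -2
t(v, q) = -3
t(53, k(R)) - O(L) = -3 - 1*(-124)² = -3 - 1*15376 = -3 - 15376 = -15379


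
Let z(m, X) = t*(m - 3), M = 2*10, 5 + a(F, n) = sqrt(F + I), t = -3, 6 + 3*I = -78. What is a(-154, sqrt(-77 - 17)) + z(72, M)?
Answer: -212 + I*sqrt(182) ≈ -212.0 + 13.491*I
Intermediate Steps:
I = -28 (I = -2 + (1/3)*(-78) = -2 - 26 = -28)
a(F, n) = -5 + sqrt(-28 + F) (a(F, n) = -5 + sqrt(F - 28) = -5 + sqrt(-28 + F))
M = 20
z(m, X) = 9 - 3*m (z(m, X) = -3*(m - 3) = -3*(-3 + m) = 9 - 3*m)
a(-154, sqrt(-77 - 17)) + z(72, M) = (-5 + sqrt(-28 - 154)) + (9 - 3*72) = (-5 + sqrt(-182)) + (9 - 216) = (-5 + I*sqrt(182)) - 207 = -212 + I*sqrt(182)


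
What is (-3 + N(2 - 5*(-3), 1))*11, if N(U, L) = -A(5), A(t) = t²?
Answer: -308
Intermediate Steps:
N(U, L) = -25 (N(U, L) = -1*5² = -1*25 = -25)
(-3 + N(2 - 5*(-3), 1))*11 = (-3 - 25)*11 = -28*11 = -308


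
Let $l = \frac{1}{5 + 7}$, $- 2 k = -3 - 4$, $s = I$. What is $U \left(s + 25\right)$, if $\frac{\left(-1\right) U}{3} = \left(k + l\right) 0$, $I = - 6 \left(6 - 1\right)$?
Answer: $0$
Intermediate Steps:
$I = -30$ ($I = \left(-6\right) 5 = -30$)
$s = -30$
$k = \frac{7}{2}$ ($k = - \frac{-3 - 4}{2} = \left(- \frac{1}{2}\right) \left(-7\right) = \frac{7}{2} \approx 3.5$)
$l = \frac{1}{12} \approx 0.083333$
$U = 0$ ($U = - 3 \left(\frac{7}{2} + \frac{1}{12}\right) 0 = - 3 \cdot \frac{43}{12} \cdot 0 = \left(-3\right) 0 = 0$)
$U \left(s + 25\right) = 0 \left(-30 + 25\right) = 0 \left(-5\right) = 0$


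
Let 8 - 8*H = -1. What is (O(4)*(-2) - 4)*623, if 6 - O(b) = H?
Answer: -34265/4 ≈ -8566.3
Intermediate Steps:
H = 9/8 (H = 1 - ⅛*(-1) = 1 + ⅛ = 9/8 ≈ 1.1250)
O(b) = 39/8 (O(b) = 6 - 1*9/8 = 6 - 9/8 = 39/8)
(O(4)*(-2) - 4)*623 = ((39/8)*(-2) - 4)*623 = (-39/4 - 4)*623 = -55/4*623 = -34265/4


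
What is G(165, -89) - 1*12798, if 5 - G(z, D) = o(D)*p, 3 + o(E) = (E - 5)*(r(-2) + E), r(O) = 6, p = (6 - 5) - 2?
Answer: -4994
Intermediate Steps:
p = -1 (p = 1 - 2 = -1)
o(E) = -3 + (-5 + E)*(6 + E) (o(E) = -3 + (E - 5)*(6 + E) = -3 + (-5 + E)*(6 + E))
G(z, D) = -28 + D + D**2 (G(z, D) = 5 - (-33 + D + D**2)*(-1) = 5 - (33 - D - D**2) = 5 + (-33 + D + D**2) = -28 + D + D**2)
G(165, -89) - 1*12798 = (-28 - 89 + (-89)**2) - 1*12798 = (-28 - 89 + 7921) - 12798 = 7804 - 12798 = -4994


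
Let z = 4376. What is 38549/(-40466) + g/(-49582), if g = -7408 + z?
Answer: -894321803/1003192606 ≈ -0.89148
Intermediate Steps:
g = -3032 (g = -7408 + 4376 = -3032)
38549/(-40466) + g/(-49582) = 38549/(-40466) - 3032/(-49582) = 38549*(-1/40466) - 3032*(-1/49582) = -38549/40466 + 1516/24791 = -894321803/1003192606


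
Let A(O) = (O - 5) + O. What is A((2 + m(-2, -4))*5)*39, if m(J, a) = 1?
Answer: 975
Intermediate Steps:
A(O) = -5 + 2*O (A(O) = (-5 + O) + O = -5 + 2*O)
A((2 + m(-2, -4))*5)*39 = (-5 + 2*((2 + 1)*5))*39 = (-5 + 2*(3*5))*39 = (-5 + 2*15)*39 = (-5 + 30)*39 = 25*39 = 975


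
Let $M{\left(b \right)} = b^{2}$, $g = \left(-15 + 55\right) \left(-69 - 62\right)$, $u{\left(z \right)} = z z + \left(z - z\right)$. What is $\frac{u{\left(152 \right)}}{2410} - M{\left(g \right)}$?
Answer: $- \frac{33086396448}{1205} \approx -2.7458 \cdot 10^{7}$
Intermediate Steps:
$u{\left(z \right)} = z^{2}$ ($u{\left(z \right)} = z^{2} + 0 = z^{2}$)
$g = -5240$ ($g = 40 \left(-131\right) = -5240$)
$\frac{u{\left(152 \right)}}{2410} - M{\left(g \right)} = \frac{152^{2}}{2410} - \left(-5240\right)^{2} = 23104 \cdot \frac{1}{2410} - 27457600 = \frac{11552}{1205} - 27457600 = - \frac{33086396448}{1205}$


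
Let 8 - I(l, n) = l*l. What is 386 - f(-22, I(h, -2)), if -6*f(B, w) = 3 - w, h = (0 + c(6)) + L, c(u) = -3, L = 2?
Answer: 1156/3 ≈ 385.33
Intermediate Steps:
h = -1 (h = (0 - 3) + 2 = -3 + 2 = -1)
I(l, n) = 8 - l² (I(l, n) = 8 - l*l = 8 - l²)
f(B, w) = -½ + w/6 (f(B, w) = -(3 - w)/6 = -½ + w/6)
386 - f(-22, I(h, -2)) = 386 - (-½ + (8 - 1*(-1)²)/6) = 386 - (-½ + (8 - 1*1)/6) = 386 - (-½ + (8 - 1)/6) = 386 - (-½ + (⅙)*7) = 386 - (-½ + 7/6) = 386 - 1*⅔ = 386 - ⅔ = 1156/3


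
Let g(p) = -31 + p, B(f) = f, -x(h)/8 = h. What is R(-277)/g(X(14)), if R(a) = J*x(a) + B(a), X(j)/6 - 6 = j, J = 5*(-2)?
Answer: -22437/89 ≈ -252.10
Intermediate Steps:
J = -10
x(h) = -8*h
X(j) = 36 + 6*j
R(a) = 81*a (R(a) = -(-80)*a + a = 80*a + a = 81*a)
R(-277)/g(X(14)) = (81*(-277))/(-31 + (36 + 6*14)) = -22437/(-31 + (36 + 84)) = -22437/(-31 + 120) = -22437/89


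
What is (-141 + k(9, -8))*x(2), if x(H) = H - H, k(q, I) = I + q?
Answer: 0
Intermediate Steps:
x(H) = 0
(-141 + k(9, -8))*x(2) = (-141 + (-8 + 9))*0 = (-141 + 1)*0 = -140*0 = 0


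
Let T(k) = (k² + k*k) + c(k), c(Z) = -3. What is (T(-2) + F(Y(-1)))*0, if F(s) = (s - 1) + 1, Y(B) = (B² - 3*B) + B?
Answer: 0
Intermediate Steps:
Y(B) = B² - 2*B
T(k) = -3 + 2*k² (T(k) = (k² + k*k) - 3 = (k² + k²) - 3 = 2*k² - 3 = -3 + 2*k²)
F(s) = s (F(s) = (-1 + s) + 1 = s)
(T(-2) + F(Y(-1)))*0 = ((-3 + 2*(-2)²) - (-2 - 1))*0 = ((-3 + 2*4) - 1*(-3))*0 = ((-3 + 8) + 3)*0 = (5 + 3)*0 = 8*0 = 0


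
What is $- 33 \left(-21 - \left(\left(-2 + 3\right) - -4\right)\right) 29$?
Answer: $24882$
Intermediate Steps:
$- 33 \left(-21 - \left(\left(-2 + 3\right) - -4\right)\right) 29 = - 33 \left(-21 - \left(1 + 4\right)\right) 29 = - 33 \left(-21 - 5\right) 29 = \left(-33\right) \left(-26\right) 29 = 858 \cdot 29 = 24882$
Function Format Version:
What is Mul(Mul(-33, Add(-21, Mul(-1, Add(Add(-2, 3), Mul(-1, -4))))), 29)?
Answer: 24882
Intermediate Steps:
Mul(Mul(-33, Add(-21, Mul(-1, Add(Add(-2, 3), Mul(-1, -4))))), 29) = Mul(Mul(-33, Add(-21, Mul(-1, Add(1, 4)))), 29) = Mul(Mul(-33, Add(-21, Mul(-1, 5))), 29) = Mul(Mul(-33, Add(-21, -5)), 29) = Mul(Mul(-33, -26), 29) = Mul(858, 29) = 24882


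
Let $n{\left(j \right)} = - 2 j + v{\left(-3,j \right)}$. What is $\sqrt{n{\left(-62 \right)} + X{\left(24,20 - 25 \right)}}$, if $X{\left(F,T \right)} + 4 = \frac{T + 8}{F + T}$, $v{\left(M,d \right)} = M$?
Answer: $\frac{\sqrt{42294}}{19} \approx 10.824$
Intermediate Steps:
$X{\left(F,T \right)} = -4 + \frac{8 + T}{F + T}$ ($X{\left(F,T \right)} = -4 + \frac{T + 8}{F + T} = -4 + \frac{8 + T}{F + T}$)
$n{\left(j \right)} = -3 - 2 j$ ($n{\left(j \right)} = - 2 j - 3 = -3 - 2 j$)
$\sqrt{n{\left(-62 \right)} + X{\left(24,20 - 25 \right)}} = \sqrt{\left(-3 - -124\right) + \frac{8 - 96 - 3 \left(20 - 25\right)}{24 + \left(20 - 25\right)}} = \sqrt{\left(-3 + 124\right) + \frac{8 - 96 - 3 \left(20 - 25\right)}{24 + \left(20 - 25\right)}} = \sqrt{121 + \frac{8 - 96 - -15}{24 - 5}} = \sqrt{121 + \frac{8 - 96 + 15}{19}} = \sqrt{121 + \frac{1}{19} \left(-73\right)} = \sqrt{121 - \frac{73}{19}} = \sqrt{\frac{2226}{19}} = \frac{\sqrt{42294}}{19}$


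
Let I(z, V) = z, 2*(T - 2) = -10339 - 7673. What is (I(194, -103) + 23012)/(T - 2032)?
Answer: -11603/5518 ≈ -2.1028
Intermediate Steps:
T = -9004 (T = 2 + (-10339 - 7673)/2 = 2 + (½)*(-18012) = 2 - 9006 = -9004)
(I(194, -103) + 23012)/(T - 2032) = (194 + 23012)/(-9004 - 2032) = 23206/(-11036) = 23206*(-1/11036) = -11603/5518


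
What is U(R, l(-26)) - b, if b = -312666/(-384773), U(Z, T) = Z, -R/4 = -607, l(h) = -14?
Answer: 933916178/384773 ≈ 2427.2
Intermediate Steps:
R = 2428 (R = -4*(-607) = 2428)
b = 312666/384773 (b = -312666*(-1/384773) = 312666/384773 ≈ 0.81260)
U(R, l(-26)) - b = 2428 - 1*312666/384773 = 2428 - 312666/384773 = 933916178/384773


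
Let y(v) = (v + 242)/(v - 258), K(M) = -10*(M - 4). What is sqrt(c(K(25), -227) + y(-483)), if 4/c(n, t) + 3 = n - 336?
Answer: sqrt(649613705)/45201 ≈ 0.56387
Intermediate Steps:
K(M) = 40 - 10*M (K(M) = -10*(-4 + M) = 40 - 10*M)
c(n, t) = 4/(-339 + n) (c(n, t) = 4/(-3 + (n - 336)) = 4/(-3 + (-336 + n)) = 4/(-339 + n))
y(v) = (242 + v)/(-258 + v)
sqrt(c(K(25), -227) + y(-483)) = sqrt(4/(-339 + (40 - 10*25)) + (242 - 483)/(-258 - 483)) = sqrt(4/(-339 + (40 - 250)) - 241/(-741)) = sqrt(4/(-339 - 210) - 1/741*(-241)) = sqrt(4/(-549) + 241/741) = sqrt(4*(-1/549) + 241/741) = sqrt(-4/549 + 241/741) = sqrt(43115/135603) = sqrt(649613705)/45201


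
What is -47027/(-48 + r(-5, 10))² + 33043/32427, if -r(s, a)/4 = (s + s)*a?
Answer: 2569215343/4017835008 ≈ 0.63945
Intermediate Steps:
r(s, a) = -8*a*s (r(s, a) = -4*(s + s)*a = -4*2*s*a = -8*a*s)
-47027/(-48 + r(-5, 10))² + 33043/32427 = -47027/(-48 - 8*10*(-5))² + 33043/32427 = -47027/(-48 + 400)² + 33043*(1/32427) = -47027/(352²) + 33043/32427 = -47027/123904 + 33043/32427 = 2569215343/4017835008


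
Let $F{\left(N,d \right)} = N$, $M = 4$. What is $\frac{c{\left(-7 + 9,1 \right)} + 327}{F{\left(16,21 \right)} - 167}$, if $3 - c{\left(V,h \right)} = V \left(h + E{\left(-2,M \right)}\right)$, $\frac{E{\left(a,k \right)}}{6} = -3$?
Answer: $- \frac{364}{151} \approx -2.4106$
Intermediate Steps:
$E{\left(a,k \right)} = -18$ ($E{\left(a,k \right)} = 6 \left(-3\right) = -18$)
$c{\left(V,h \right)} = 3 - V \left(-18 + h\right)$ ($c{\left(V,h \right)} = 3 - V \left(h - 18\right) = 3 - V \left(-18 + h\right)$)
$\frac{c{\left(-7 + 9,1 \right)} + 327}{F{\left(16,21 \right)} - 167} = \frac{\left(3 + 18 \left(-7 + 9\right) - \left(-7 + 9\right) 1\right) + 327}{16 - 167} = \frac{\left(3 + 18 \cdot 2 - 2 \cdot 1\right) + 327}{-151} = \left(\left(3 + 36 - 2\right) + 327\right) \left(- \frac{1}{151}\right) = \left(37 + 327\right) \left(- \frac{1}{151}\right) = 364 \left(- \frac{1}{151}\right) = - \frac{364}{151}$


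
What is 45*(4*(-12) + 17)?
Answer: -1395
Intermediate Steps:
45*(4*(-12) + 17) = 45*(-48 + 17) = 45*(-31) = -1395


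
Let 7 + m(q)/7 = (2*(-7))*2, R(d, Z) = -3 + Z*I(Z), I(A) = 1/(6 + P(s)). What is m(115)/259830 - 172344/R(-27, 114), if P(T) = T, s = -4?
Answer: -165852425/51966 ≈ -3191.6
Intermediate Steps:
I(A) = ½ (I(A) = 1/(6 - 4) = 1/2 = ½)
R(d, Z) = -3 + Z/2 (R(d, Z) = -3 + Z*(½) = -3 + Z/2)
m(q) = -245 (m(q) = -49 + 7*((2*(-7))*2) = -49 + 7*(-14*2) = -49 + 7*(-28) = -49 - 196 = -245)
m(115)/259830 - 172344/R(-27, 114) = -245/259830 - 172344/(-3 + (½)*114) = -245*1/259830 - 172344/(-3 + 57) = -49/51966 - 172344/54 = -49/51966 - 172344*1/54 = -49/51966 - 28724/9 = -165852425/51966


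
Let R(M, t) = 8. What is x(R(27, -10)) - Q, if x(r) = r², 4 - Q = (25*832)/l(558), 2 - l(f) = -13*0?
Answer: 10460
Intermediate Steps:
l(f) = 2 (l(f) = 2 - (-13)*0 = 2 - 1*0 = 2 + 0 = 2)
Q = -10396 (Q = 4 - 25*832/2 = 4 - 20800/2 = 4 - 1*10400 = 4 - 10400 = -10396)
x(R(27, -10)) - Q = 8² - 1*(-10396) = 64 + 10396 = 10460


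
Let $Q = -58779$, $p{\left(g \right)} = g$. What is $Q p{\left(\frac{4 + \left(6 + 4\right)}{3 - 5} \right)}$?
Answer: $411453$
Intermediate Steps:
$Q p{\left(\frac{4 + \left(6 + 4\right)}{3 - 5} \right)} = - 58779 \frac{4 + \left(6 + 4\right)}{3 - 5} = - 58779 \frac{4 + 10}{-2} = - 58779 \cdot 14 \left(- \frac{1}{2}\right) = \left(-58779\right) \left(-7\right) = 411453$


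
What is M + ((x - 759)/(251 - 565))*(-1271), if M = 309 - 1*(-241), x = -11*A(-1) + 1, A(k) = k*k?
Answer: -804699/314 ≈ -2562.7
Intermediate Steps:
A(k) = k²
x = -10 (x = -11*(-1)² + 1 = -11*1 + 1 = -11 + 1 = -10)
M = 550 (M = 309 + 241 = 550)
M + ((x - 759)/(251 - 565))*(-1271) = 550 + ((-10 - 759)/(251 - 565))*(-1271) = 550 - 769/(-314)*(-1271) = 550 - 769*(-1/314)*(-1271) = 550 + (769/314)*(-1271) = 550 - 977399/314 = -804699/314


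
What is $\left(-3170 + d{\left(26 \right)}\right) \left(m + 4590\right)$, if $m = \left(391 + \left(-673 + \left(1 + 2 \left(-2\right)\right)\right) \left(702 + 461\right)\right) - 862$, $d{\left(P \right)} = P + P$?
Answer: $2438491142$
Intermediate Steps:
$d{\left(P \right)} = 2 P$
$m = -786659$ ($m = \left(391 + \left(-673 + \left(1 - 4\right)\right) 1163\right) - 862 = \left(391 + \left(-673 - 3\right) 1163\right) - 862 = \left(391 - 786188\right) - 862 = -785797 - 862 = -786659$)
$\left(-3170 + d{\left(26 \right)}\right) \left(m + 4590\right) = \left(-3170 + 2 \cdot 26\right) \left(-786659 + 4590\right) = \left(-3170 + 52\right) \left(-782069\right) = \left(-3118\right) \left(-782069\right) = 2438491142$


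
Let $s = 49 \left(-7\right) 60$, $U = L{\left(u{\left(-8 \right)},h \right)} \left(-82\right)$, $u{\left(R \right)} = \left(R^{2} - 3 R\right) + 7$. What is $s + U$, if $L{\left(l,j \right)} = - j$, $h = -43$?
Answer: $-24106$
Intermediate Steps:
$u{\left(R \right)} = 7 + R^{2} - 3 R$
$U = -3526$ ($U = \left(-1\right) \left(-43\right) \left(-82\right) = 43 \left(-82\right) = -3526$)
$s = -20580$ ($s = \left(-343\right) 60 = -20580$)
$s + U = -20580 - 3526 = -24106$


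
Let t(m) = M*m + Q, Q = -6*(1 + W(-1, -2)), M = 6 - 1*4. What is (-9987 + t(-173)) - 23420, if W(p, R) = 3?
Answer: -33777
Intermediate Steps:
M = 2 (M = 6 - 4 = 2)
Q = -24 (Q = -6*(1 + 3) = -6*4 = -24)
t(m) = -24 + 2*m (t(m) = 2*m - 24 = -24 + 2*m)
(-9987 + t(-173)) - 23420 = (-9987 + (-24 + 2*(-173))) - 23420 = (-9987 + (-24 - 346)) - 23420 = (-9987 - 370) - 23420 = -10357 - 23420 = -33777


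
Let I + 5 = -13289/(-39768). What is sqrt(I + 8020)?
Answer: 11*sqrt(26190498918)/19884 ≈ 89.528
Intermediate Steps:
I = -185551/39768 (I = -5 - 13289/(-39768) = -5 - 13289*(-1/39768) = -5 + 13289/39768 = -185551/39768 ≈ -4.6658)
sqrt(I + 8020) = sqrt(-185551/39768 + 8020) = sqrt(318753809/39768) = 11*sqrt(26190498918)/19884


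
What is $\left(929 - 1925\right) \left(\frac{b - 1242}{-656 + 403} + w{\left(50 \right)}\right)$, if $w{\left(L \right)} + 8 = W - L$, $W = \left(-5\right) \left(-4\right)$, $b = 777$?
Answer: $\frac{9112404}{253} \approx 36017.0$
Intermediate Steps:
$W = 20$
$w{\left(L \right)} = 12 - L$ ($w{\left(L \right)} = -8 - \left(-20 + L\right) = 12 - L$)
$\left(929 - 1925\right) \left(\frac{b - 1242}{-656 + 403} + w{\left(50 \right)}\right) = \left(929 - 1925\right) \left(\frac{777 - 1242}{-656 + 403} + \left(12 - 50\right)\right) = - 996 \left(- \frac{465}{-253} + \left(12 - 50\right)\right) = - 996 \left(\left(-465\right) \left(- \frac{1}{253}\right) - 38\right) = - 996 \left(\frac{465}{253} - 38\right) = \left(-996\right) \left(- \frac{9149}{253}\right) = \frac{9112404}{253}$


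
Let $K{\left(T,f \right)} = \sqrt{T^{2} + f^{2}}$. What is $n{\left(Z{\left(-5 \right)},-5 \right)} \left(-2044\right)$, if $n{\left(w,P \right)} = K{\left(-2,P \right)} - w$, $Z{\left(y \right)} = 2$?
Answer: $4088 - 2044 \sqrt{29} \approx -6919.3$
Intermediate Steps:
$n{\left(w,P \right)} = \sqrt{4 + P^{2}} - w$ ($n{\left(w,P \right)} = \sqrt{\left(-2\right)^{2} + P^{2}} - w = \sqrt{4 + P^{2}} - w$)
$n{\left(Z{\left(-5 \right)},-5 \right)} \left(-2044\right) = \left(\sqrt{4 + \left(-5\right)^{2}} - 2\right) \left(-2044\right) = \left(\sqrt{4 + 25} - 2\right) \left(-2044\right) = \left(\sqrt{29} - 2\right) \left(-2044\right) = \left(-2 + \sqrt{29}\right) \left(-2044\right) = 4088 - 2044 \sqrt{29}$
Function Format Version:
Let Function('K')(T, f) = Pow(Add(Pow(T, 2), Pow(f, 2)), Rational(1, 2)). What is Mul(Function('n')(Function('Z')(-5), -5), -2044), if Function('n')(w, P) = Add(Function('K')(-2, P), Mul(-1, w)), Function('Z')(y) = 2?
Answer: Add(4088, Mul(-2044, Pow(29, Rational(1, 2)))) ≈ -6919.3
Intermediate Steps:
Function('n')(w, P) = Add(Pow(Add(4, Pow(P, 2)), Rational(1, 2)), Mul(-1, w)) (Function('n')(w, P) = Add(Pow(Add(Pow(-2, 2), Pow(P, 2)), Rational(1, 2)), Mul(-1, w)) = Add(Pow(Add(4, Pow(P, 2)), Rational(1, 2)), Mul(-1, w)))
Mul(Function('n')(Function('Z')(-5), -5), -2044) = Mul(Add(Pow(Add(4, Pow(-5, 2)), Rational(1, 2)), Mul(-1, 2)), -2044) = Mul(Add(Pow(Add(4, 25), Rational(1, 2)), -2), -2044) = Mul(Add(Pow(29, Rational(1, 2)), -2), -2044) = Mul(Add(-2, Pow(29, Rational(1, 2))), -2044) = Add(4088, Mul(-2044, Pow(29, Rational(1, 2))))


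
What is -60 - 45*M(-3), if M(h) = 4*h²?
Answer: -1680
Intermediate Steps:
-60 - 45*M(-3) = -60 - 180*(-3)² = -60 - 180*9 = -60 - 45*36 = -60 - 1620 = -1680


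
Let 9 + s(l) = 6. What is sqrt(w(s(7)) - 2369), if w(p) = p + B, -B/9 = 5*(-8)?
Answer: 2*I*sqrt(503) ≈ 44.855*I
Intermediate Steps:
B = 360 (B = -45*(-8) = -9*(-40) = 360)
s(l) = -3 (s(l) = -9 + 6 = -3)
w(p) = 360 + p (w(p) = p + 360 = 360 + p)
sqrt(w(s(7)) - 2369) = sqrt((360 - 3) - 2369) = sqrt(357 - 2369) = sqrt(-2012) = 2*I*sqrt(503)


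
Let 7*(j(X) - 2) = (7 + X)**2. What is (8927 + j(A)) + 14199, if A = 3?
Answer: 161996/7 ≈ 23142.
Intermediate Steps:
j(X) = 2 + (7 + X)**2/7
(8927 + j(A)) + 14199 = (8927 + (2 + (7 + 3)**2/7)) + 14199 = (8927 + (2 + (1/7)*10**2)) + 14199 = (8927 + (2 + (1/7)*100)) + 14199 = (8927 + (2 + 100/7)) + 14199 = (8927 + 114/7) + 14199 = 62603/7 + 14199 = 161996/7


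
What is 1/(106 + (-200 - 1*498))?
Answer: -1/592 ≈ -0.0016892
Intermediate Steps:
1/(106 + (-200 - 1*498)) = 1/(106 + (-200 - 498)) = 1/(106 - 698) = 1/(-592) = -1/592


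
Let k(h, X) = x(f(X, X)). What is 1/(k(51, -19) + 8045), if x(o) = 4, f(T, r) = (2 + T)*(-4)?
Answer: 1/8049 ≈ 0.00012424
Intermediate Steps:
f(T, r) = -8 - 4*T
k(h, X) = 4
1/(k(51, -19) + 8045) = 1/(4 + 8045) = 1/8049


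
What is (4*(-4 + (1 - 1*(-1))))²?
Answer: 64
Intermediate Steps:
(4*(-4 + (1 - 1*(-1))))² = (4*(-4 + (1 + 1)))² = (4*(-4 + 2))² = (4*(-2))² = (-8)² = 64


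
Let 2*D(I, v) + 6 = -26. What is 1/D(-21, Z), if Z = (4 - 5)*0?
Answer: -1/16 ≈ -0.062500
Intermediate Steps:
Z = 0 (Z = -1*0 = 0)
D(I, v) = -16 (D(I, v) = -3 + (½)*(-26) = -3 - 13 = -16)
1/D(-21, Z) = 1/(-16) = -1/16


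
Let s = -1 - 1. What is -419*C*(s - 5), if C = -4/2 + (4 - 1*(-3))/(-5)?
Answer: -49861/5 ≈ -9972.2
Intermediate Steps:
s = -2
C = -17/5 (C = -4*½ + (4 + 3)*(-⅕) = -2 + 7*(-⅕) = -2 - 7/5 = -17/5 ≈ -3.4000)
-419*C*(s - 5) = -(-7123)*(-2 - 5)/5 = -(-7123)*(-7)/5 = -419*119/5 = -49861/5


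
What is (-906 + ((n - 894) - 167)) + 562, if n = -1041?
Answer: -2446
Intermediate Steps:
(-906 + ((n - 894) - 167)) + 562 = (-906 + ((-1041 - 894) - 167)) + 562 = (-906 + (-1935 - 167)) + 562 = (-906 - 2102) + 562 = -3008 + 562 = -2446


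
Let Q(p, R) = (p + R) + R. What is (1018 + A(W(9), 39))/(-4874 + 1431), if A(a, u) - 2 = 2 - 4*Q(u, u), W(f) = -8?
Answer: -554/3443 ≈ -0.16091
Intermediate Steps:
Q(p, R) = p + 2*R (Q(p, R) = (R + p) + R = p + 2*R)
A(a, u) = 4 - 12*u (A(a, u) = 2 + (2 - 4*(u + 2*u)) = 2 + (2 - 12*u) = 4 - 12*u)
(1018 + A(W(9), 39))/(-4874 + 1431) = (1018 + (4 - 12*39))/(-4874 + 1431) = (1018 + (4 - 468))/(-3443) = (1018 - 464)*(-1/3443) = 554*(-1/3443) = -554/3443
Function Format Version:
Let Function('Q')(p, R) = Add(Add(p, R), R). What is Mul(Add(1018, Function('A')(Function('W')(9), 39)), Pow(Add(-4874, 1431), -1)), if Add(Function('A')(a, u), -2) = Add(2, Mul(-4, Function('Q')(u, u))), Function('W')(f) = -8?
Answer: Rational(-554, 3443) ≈ -0.16091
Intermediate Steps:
Function('Q')(p, R) = Add(p, Mul(2, R)) (Function('Q')(p, R) = Add(Add(R, p), R) = Add(p, Mul(2, R)))
Function('A')(a, u) = Add(4, Mul(-12, u)) (Function('A')(a, u) = Add(2, Add(2, Mul(-4, Add(u, Mul(2, u))))) = Add(2, Add(2, Mul(-4, Mul(3, u)))) = Add(2, Add(2, Mul(-12, u))) = Add(4, Mul(-12, u)))
Mul(Add(1018, Function('A')(Function('W')(9), 39)), Pow(Add(-4874, 1431), -1)) = Mul(Add(1018, Add(4, Mul(-12, 39))), Pow(Add(-4874, 1431), -1)) = Mul(Add(1018, Add(4, -468)), Pow(-3443, -1)) = Mul(Add(1018, -464), Rational(-1, 3443)) = Mul(554, Rational(-1, 3443)) = Rational(-554, 3443)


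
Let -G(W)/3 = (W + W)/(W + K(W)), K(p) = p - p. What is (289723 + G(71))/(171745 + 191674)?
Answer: 289717/363419 ≈ 0.79720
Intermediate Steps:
K(p) = 0
G(W) = -6 (G(W) = -3*(W + W)/(W + 0) = -3*2*W/W = -3*2 = -6)
(289723 + G(71))/(171745 + 191674) = (289723 - 6)/(171745 + 191674) = 289717/363419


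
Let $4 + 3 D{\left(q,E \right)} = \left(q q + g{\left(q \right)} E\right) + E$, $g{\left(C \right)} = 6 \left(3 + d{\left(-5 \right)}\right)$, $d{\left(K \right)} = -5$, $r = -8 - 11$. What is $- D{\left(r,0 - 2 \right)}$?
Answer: $- \frac{379}{3} \approx -126.33$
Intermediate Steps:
$r = -19$ ($r = -8 - 11 = -19$)
$g{\left(C \right)} = -12$ ($g{\left(C \right)} = 6 \left(3 - 5\right) = 6 \left(-2\right) = -12$)
$D{\left(q,E \right)} = - \frac{4}{3} - \frac{11 E}{3} + \frac{q^{2}}{3}$ ($D{\left(q,E \right)} = - \frac{4}{3} + \frac{\left(q q - 12 E\right) + E}{3} = - \frac{4}{3} + \frac{\left(q^{2} - 12 E\right) + E}{3} = - \frac{4}{3} + \frac{q^{2} - 11 E}{3} = - \frac{4}{3} - \left(- \frac{q^{2}}{3} + \frac{11 E}{3}\right) = - \frac{4}{3} - \frac{11 E}{3} + \frac{q^{2}}{3}$)
$- D{\left(r,0 - 2 \right)} = - (- \frac{4}{3} - \frac{11 \left(0 - 2\right)}{3} + \frac{\left(-19\right)^{2}}{3}) = - (- \frac{4}{3} - - \frac{22}{3} + \frac{1}{3} \cdot 361) = - (- \frac{4}{3} + \frac{22}{3} + \frac{361}{3}) = \left(-1\right) \frac{379}{3} = - \frac{379}{3}$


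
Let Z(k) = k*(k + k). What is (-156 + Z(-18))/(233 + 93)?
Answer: 246/163 ≈ 1.5092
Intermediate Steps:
Z(k) = 2*k**2 (Z(k) = k*(2*k) = 2*k**2)
(-156 + Z(-18))/(233 + 93) = (-156 + 2*(-18)**2)/(233 + 93) = (-156 + 2*324)/326 = (-156 + 648)*(1/326) = 492*(1/326) = 246/163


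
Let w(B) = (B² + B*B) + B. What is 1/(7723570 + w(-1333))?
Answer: 1/11276015 ≈ 8.8684e-8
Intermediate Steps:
w(B) = B + 2*B² (w(B) = (B² + B²) + B = 2*B² + B = B + 2*B²)
1/(7723570 + w(-1333)) = 1/(7723570 - 1333*(1 + 2*(-1333))) = 1/(7723570 - 1333*(1 - 2666)) = 1/(7723570 - 1333*(-2665)) = 1/(7723570 + 3552445) = 1/11276015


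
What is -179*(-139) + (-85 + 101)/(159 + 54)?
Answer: 5299669/213 ≈ 24881.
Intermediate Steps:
-179*(-139) + (-85 + 101)/(159 + 54) = 24881 + 16/213 = 5299669/213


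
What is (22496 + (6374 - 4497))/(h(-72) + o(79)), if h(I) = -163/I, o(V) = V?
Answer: 1754856/5851 ≈ 299.92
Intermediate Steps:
(22496 + (6374 - 4497))/(h(-72) + o(79)) = (22496 + (6374 - 4497))/(-163/(-72) + 79) = (22496 + 1877)/(-163*(-1/72) + 79) = 24373/(163/72 + 79) = 24373/(5851/72) = 24373*(72/5851) = 1754856/5851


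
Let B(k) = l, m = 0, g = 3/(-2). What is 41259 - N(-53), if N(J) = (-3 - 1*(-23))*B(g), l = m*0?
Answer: 41259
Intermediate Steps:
g = -3/2 (g = 3*(-1/2) = -3/2 ≈ -1.5000)
l = 0 (l = 0*0 = 0)
B(k) = 0
N(J) = 0 (N(J) = (-3 - 1*(-23))*0 = (-3 + 23)*0 = 20*0 = 0)
41259 - N(-53) = 41259 - 1*0 = 41259 + 0 = 41259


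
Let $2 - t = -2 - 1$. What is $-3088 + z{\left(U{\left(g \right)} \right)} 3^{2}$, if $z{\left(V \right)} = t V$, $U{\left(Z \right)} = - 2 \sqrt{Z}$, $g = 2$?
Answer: $-3088 - 90 \sqrt{2} \approx -3215.3$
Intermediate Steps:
$t = 5$ ($t = 2 - \left(-2 - 1\right) = 2 - -3 = 2 + 3 = 5$)
$z{\left(V \right)} = 5 V$
$-3088 + z{\left(U{\left(g \right)} \right)} 3^{2} = -3088 + 5 \left(- 2 \sqrt{2}\right) 3^{2} = -3088 + - 10 \sqrt{2} \cdot 9 = -3088 - 90 \sqrt{2}$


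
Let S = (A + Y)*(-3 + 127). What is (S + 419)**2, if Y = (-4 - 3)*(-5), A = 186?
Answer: 774119329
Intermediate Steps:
Y = 35 (Y = -7*(-5) = 35)
S = 27404 (S = (186 + 35)*(-3 + 127) = 221*124 = 27404)
(S + 419)**2 = (27404 + 419)**2 = 27823**2 = 774119329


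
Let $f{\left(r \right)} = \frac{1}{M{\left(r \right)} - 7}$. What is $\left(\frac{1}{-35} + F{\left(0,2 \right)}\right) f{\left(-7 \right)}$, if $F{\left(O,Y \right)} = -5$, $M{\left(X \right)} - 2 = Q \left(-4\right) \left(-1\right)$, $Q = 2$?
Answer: $- \frac{176}{105} \approx -1.6762$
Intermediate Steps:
$M{\left(X \right)} = 10$ ($M{\left(X \right)} = 2 + 2 \left(-4\right) \left(-1\right) = 2 - -8 = 2 + 8 = 10$)
$f{\left(r \right)} = \frac{1}{3}$ ($f{\left(r \right)} = \frac{1}{10 - 7} = \frac{1}{3}$)
$\left(\frac{1}{-35} + F{\left(0,2 \right)}\right) f{\left(-7 \right)} = \left(\frac{1}{-35} - 5\right) \frac{1}{3} = \left(- \frac{1}{35} - 5\right) \frac{1}{3} = \left(- \frac{176}{35}\right) \frac{1}{3} = - \frac{176}{105}$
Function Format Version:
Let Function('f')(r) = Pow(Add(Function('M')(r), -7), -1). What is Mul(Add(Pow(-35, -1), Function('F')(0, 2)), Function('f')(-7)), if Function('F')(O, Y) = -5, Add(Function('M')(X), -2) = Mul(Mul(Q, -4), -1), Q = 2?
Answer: Rational(-176, 105) ≈ -1.6762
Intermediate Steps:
Function('M')(X) = 10 (Function('M')(X) = Add(2, Mul(Mul(2, -4), -1)) = Add(2, Mul(-8, -1)) = Add(2, 8) = 10)
Function('f')(r) = Rational(1, 3) (Function('f')(r) = Pow(Add(10, -7), -1) = Pow(3, -1) = Rational(1, 3))
Mul(Add(Pow(-35, -1), Function('F')(0, 2)), Function('f')(-7)) = Mul(Add(Pow(-35, -1), -5), Rational(1, 3)) = Mul(Add(Rational(-1, 35), -5), Rational(1, 3)) = Mul(Rational(-176, 35), Rational(1, 3)) = Rational(-176, 105)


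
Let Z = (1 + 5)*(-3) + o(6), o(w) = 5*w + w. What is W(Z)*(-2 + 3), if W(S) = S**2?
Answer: 324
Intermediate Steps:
o(w) = 6*w
Z = 18 (Z = (1 + 5)*(-3) + 6*6 = 6*(-3) + 36 = -18 + 36 = 18)
W(Z)*(-2 + 3) = 18**2*(-2 + 3) = 324*1 = 324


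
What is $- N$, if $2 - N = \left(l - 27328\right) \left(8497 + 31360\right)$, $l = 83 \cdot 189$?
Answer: $-463975339$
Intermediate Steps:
$l = 15687$
$N = 463975339$ ($N = 2 - \left(15687 - 27328\right) \left(8497 + 31360\right) = 2 - \left(15687 - 27328\right) 39857 = 2 - \left(-11641\right) 39857 = 2 - -463975337 = 2 + 463975337 = 463975339$)
$- N = \left(-1\right) 463975339 = -463975339$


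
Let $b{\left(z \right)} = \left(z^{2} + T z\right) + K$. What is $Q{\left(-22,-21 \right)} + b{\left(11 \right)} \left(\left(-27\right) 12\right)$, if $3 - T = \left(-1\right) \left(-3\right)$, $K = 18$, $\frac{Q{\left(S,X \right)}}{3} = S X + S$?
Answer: $-43716$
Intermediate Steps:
$Q{\left(S,X \right)} = 3 S + 3 S X$ ($Q{\left(S,X \right)} = 3 \left(S X + S\right) = 3 \left(S + S X\right) = 3 S + 3 S X$)
$T = 0$ ($T = 3 - \left(-1\right) \left(-3\right) = 3 - 3 = 0$)
$b{\left(z \right)} = 18 + z^{2}$ ($b{\left(z \right)} = \left(z^{2} + 0 z\right) + 18 = \left(z^{2} + 0\right) + 18 = z^{2} + 18 = 18 + z^{2}$)
$Q{\left(-22,-21 \right)} + b{\left(11 \right)} \left(\left(-27\right) 12\right) = 3 \left(-22\right) \left(1 - 21\right) + \left(18 + 11^{2}\right) \left(\left(-27\right) 12\right) = 3 \left(-22\right) \left(-20\right) + \left(18 + 121\right) \left(-324\right) = 1320 + 139 \left(-324\right) = 1320 - 45036 = -43716$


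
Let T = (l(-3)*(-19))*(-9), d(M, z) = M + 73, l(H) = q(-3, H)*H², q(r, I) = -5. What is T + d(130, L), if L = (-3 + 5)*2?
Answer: -7492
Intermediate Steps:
L = 4 (L = 2*2 = 4)
l(H) = -5*H²
d(M, z) = 73 + M
T = -7695 (T = (-5*(-3)²*(-19))*(-9) = (-5*9*(-19))*(-9) = -45*(-19)*(-9) = 855*(-9) = -7695)
T + d(130, L) = -7695 + (73 + 130) = -7695 + 203 = -7492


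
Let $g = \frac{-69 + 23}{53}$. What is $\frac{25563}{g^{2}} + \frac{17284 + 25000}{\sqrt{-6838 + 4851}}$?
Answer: $\frac{71806467}{2116} - \frac{42284 i \sqrt{1987}}{1987} \approx 33935.0 - 948.59 i$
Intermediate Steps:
$g = - \frac{46}{53}$ ($g = \left(-46\right) \frac{1}{53} = - \frac{46}{53} \approx -0.86792$)
$\frac{25563}{g^{2}} + \frac{17284 + 25000}{\sqrt{-6838 + 4851}} = \frac{25563}{\left(- \frac{46}{53}\right)^{2}} + \frac{17284 + 25000}{\sqrt{-6838 + 4851}} = \frac{25563}{\frac{2116}{2809}} + \frac{42284}{\sqrt{-1987}} = 25563 \cdot \frac{2809}{2116} + \frac{42284}{i \sqrt{1987}} = \frac{71806467}{2116} + 42284 \left(- \frac{i \sqrt{1987}}{1987}\right) = \frac{71806467}{2116} - \frac{42284 i \sqrt{1987}}{1987}$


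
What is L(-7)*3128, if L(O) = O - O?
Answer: 0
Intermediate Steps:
L(O) = 0
L(-7)*3128 = 0*3128 = 0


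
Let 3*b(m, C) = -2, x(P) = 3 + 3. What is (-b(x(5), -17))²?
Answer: 4/9 ≈ 0.44444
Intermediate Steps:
x(P) = 6
b(m, C) = -⅔ (b(m, C) = (⅓)*(-2) = -⅔)
(-b(x(5), -17))² = (-1*(-⅔))² = (⅔)² = 4/9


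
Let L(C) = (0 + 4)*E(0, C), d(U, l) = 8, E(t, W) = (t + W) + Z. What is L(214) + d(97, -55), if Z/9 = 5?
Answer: 1044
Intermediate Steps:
Z = 45 (Z = 9*5 = 45)
E(t, W) = 45 + W + t (E(t, W) = (t + W) + 45 = (W + t) + 45 = 45 + W + t)
L(C) = 180 + 4*C (L(C) = (0 + 4)*(45 + C + 0) = 4*(45 + C) = 180 + 4*C)
L(214) + d(97, -55) = (180 + 4*214) + 8 = (180 + 856) + 8 = 1036 + 8 = 1044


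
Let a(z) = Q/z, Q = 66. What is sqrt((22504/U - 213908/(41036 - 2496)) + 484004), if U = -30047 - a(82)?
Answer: sqrt(42620640122160087763790)/296748365 ≈ 695.70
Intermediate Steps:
a(z) = 66/z
U = -1231960/41 (U = -30047 - 66/82 = -30047 - 1*33/41 = -30047 - 33/41 = -1231960/41 ≈ -30048.)
sqrt((22504/U - 213908/(41036 - 2496)) + 484004) = sqrt((22504/(-1231960/41) - 213908/(41036 - 2496)) + 484004) = sqrt((22504*(-41/1231960) - 213908/38540) + 484004) = sqrt((-115333/153995 - 213908*1/38540) + 484004) = sqrt((-115333/153995 - 53477/9635) + 484004) = sqrt(-1869284814/296748365 + 484004) = sqrt(143625526368646/296748365) = sqrt(42620640122160087763790)/296748365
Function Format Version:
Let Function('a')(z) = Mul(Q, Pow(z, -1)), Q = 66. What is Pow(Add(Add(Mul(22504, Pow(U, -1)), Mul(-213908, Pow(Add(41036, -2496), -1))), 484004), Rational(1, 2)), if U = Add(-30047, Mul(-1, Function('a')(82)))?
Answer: Mul(Rational(1, 296748365), Pow(42620640122160087763790, Rational(1, 2))) ≈ 695.70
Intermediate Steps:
Function('a')(z) = Mul(66, Pow(z, -1))
U = Rational(-1231960, 41) (U = Add(-30047, Mul(-1, Mul(66, Pow(82, -1)))) = Add(-30047, Mul(-1, Mul(66, Rational(1, 82)))) = Add(-30047, Mul(-1, Rational(33, 41))) = Add(-30047, Rational(-33, 41)) = Rational(-1231960, 41) ≈ -30048.)
Pow(Add(Add(Mul(22504, Pow(U, -1)), Mul(-213908, Pow(Add(41036, -2496), -1))), 484004), Rational(1, 2)) = Pow(Add(Add(Mul(22504, Pow(Rational(-1231960, 41), -1)), Mul(-213908, Pow(Add(41036, -2496), -1))), 484004), Rational(1, 2)) = Pow(Add(Add(Mul(22504, Rational(-41, 1231960)), Mul(-213908, Pow(38540, -1))), 484004), Rational(1, 2)) = Pow(Add(Add(Rational(-115333, 153995), Mul(-213908, Rational(1, 38540))), 484004), Rational(1, 2)) = Pow(Add(Add(Rational(-115333, 153995), Rational(-53477, 9635)), 484004), Rational(1, 2)) = Pow(Add(Rational(-1869284814, 296748365), 484004), Rational(1, 2)) = Pow(Rational(143625526368646, 296748365), Rational(1, 2)) = Mul(Rational(1, 296748365), Pow(42620640122160087763790, Rational(1, 2)))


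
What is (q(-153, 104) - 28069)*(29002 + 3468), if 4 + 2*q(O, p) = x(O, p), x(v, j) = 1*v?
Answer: -913949325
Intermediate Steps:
x(v, j) = v
q(O, p) = -2 + O/2
(q(-153, 104) - 28069)*(29002 + 3468) = ((-2 + (1/2)*(-153)) - 28069)*(29002 + 3468) = ((-2 - 153/2) - 28069)*32470 = (-157/2 - 28069)*32470 = -56295/2*32470 = -913949325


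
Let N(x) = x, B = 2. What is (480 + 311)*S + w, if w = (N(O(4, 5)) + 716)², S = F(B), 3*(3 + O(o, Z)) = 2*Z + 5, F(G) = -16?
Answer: 502868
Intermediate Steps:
O(o, Z) = -4/3 + 2*Z/3 (O(o, Z) = -3 + (2*Z + 5)/3 = -3 + (5 + 2*Z)/3 = -3 + (5/3 + 2*Z/3) = -4/3 + 2*Z/3)
S = -16
w = 515524 (w = ((-4/3 + (⅔)*5) + 716)² = ((-4/3 + 10/3) + 716)² = (2 + 716)² = 718² = 515524)
(480 + 311)*S + w = (480 + 311)*(-16) + 515524 = 791*(-16) + 515524 = -12656 + 515524 = 502868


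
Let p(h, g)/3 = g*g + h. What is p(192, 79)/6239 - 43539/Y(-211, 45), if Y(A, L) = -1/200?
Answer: 54327983499/6239 ≈ 8.7078e+6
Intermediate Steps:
p(h, g) = 3*h + 3*g² (p(h, g) = 3*(g*g + h) = 3*(g² + h) = 3*(h + g²) = 3*h + 3*g²)
Y(A, L) = -1/200 (Y(A, L) = -1*1/200 = -1/200)
p(192, 79)/6239 - 43539/Y(-211, 45) = (3*192 + 3*79²)/6239 - 43539/(-1/200) = (576 + 3*6241)*(1/6239) - 43539*(-200) = (576 + 18723)*(1/6239) + 8707800 = 19299*(1/6239) + 8707800 = 19299/6239 + 8707800 = 54327983499/6239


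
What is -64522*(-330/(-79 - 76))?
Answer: -4258452/31 ≈ -1.3737e+5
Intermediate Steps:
-64522*(-330/(-79 - 76)) = -64522/((-1/330*(-155))) = -64522/31/66 = -64522*66/31 = -4258452/31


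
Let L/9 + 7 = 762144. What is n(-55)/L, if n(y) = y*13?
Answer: -715/6859233 ≈ -0.00010424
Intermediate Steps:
L = 6859233 (L = -63 + 9*762144 = -63 + 6859296 = 6859233)
n(y) = 13*y
n(-55)/L = (13*(-55))/6859233 = -715*1/6859233 = -715/6859233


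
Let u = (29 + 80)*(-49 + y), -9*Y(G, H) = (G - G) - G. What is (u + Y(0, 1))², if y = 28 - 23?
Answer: 23001616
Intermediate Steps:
y = 5
Y(G, H) = G/9 (Y(G, H) = -((G - G) - G)/9 = -(0 - G)/9 = -(-1)*G/9 = G/9)
u = -4796 (u = (29 + 80)*(-49 + 5) = 109*(-44) = -4796)
(u + Y(0, 1))² = (-4796 + (⅑)*0)² = (-4796 + 0)² = (-4796)² = 23001616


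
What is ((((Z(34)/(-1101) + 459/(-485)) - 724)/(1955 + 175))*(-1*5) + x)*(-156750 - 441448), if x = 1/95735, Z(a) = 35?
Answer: -443406804393715960/435551379867 ≈ -1.0180e+6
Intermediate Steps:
x = 1/95735 ≈ 1.0445e-5
((((Z(34)/(-1101) + 459/(-485)) - 724)/(1955 + 175))*(-1*5) + x)*(-156750 - 441448) = ((((35/(-1101) + 459/(-485)) - 724)/(1955 + 175))*(-1*5) + 1/95735)*(-156750 - 441448) = ((((35*(-1/1101) + 459*(-1/485)) - 724)/2130)*(-5) + 1/95735)*(-598198) = ((((-35/1101 - 459/485) - 724)*(1/2130))*(-5) + 1/95735)*(-598198) = (((-522334/533985 - 724)*(1/2130))*(-5) + 1/95735)*(-598198) = (-387127474/533985*1/2130*(-5) + 1/95735)*(-598198) = (-193563737/568694025*(-5) + 1/95735)*(-598198) = (193563737/113738805 + 1/95735)*(-598198) = (741237524020/435551379867)*(-598198) = -443406804393715960/435551379867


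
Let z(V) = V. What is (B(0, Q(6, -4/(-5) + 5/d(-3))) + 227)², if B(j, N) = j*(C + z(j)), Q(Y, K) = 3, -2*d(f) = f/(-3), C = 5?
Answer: 51529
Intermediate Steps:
d(f) = f/6 (d(f) = -f/(2*(-3)) = -f*(-1)/(2*3) = -(-1)*f/6 = f/6)
B(j, N) = j*(5 + j)
(B(0, Q(6, -4/(-5) + 5/d(-3))) + 227)² = (0*(5 + 0) + 227)² = (0*5 + 227)² = (0 + 227)² = 227² = 51529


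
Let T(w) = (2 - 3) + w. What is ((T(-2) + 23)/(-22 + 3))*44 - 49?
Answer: -1811/19 ≈ -95.316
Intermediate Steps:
T(w) = -1 + w
((T(-2) + 23)/(-22 + 3))*44 - 49 = (((-1 - 2) + 23)/(-22 + 3))*44 - 49 = ((-3 + 23)/(-19))*44 - 49 = (20*(-1/19))*44 - 49 = -20/19*44 - 49 = -880/19 - 49 = -1811/19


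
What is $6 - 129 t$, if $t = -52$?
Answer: $6714$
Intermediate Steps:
$6 - 129 t = 6 - -6708 = 6 + 6708 = 6714$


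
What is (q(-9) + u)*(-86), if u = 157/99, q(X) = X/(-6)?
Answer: -26273/99 ≈ -265.38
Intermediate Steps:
q(X) = -X/6 (q(X) = X*(-1/6) = -X/6)
u = 157/99 (u = 157*(1/99) = 157/99 ≈ 1.5859)
(q(-9) + u)*(-86) = (-1/6*(-9) + 157/99)*(-86) = (3/2 + 157/99)*(-86) = (611/198)*(-86) = -26273/99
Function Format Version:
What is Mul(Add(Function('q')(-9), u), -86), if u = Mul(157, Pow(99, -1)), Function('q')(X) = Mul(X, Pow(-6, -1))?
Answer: Rational(-26273, 99) ≈ -265.38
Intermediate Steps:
Function('q')(X) = Mul(Rational(-1, 6), X) (Function('q')(X) = Mul(X, Rational(-1, 6)) = Mul(Rational(-1, 6), X))
u = Rational(157, 99) (u = Mul(157, Rational(1, 99)) = Rational(157, 99) ≈ 1.5859)
Mul(Add(Function('q')(-9), u), -86) = Mul(Add(Mul(Rational(-1, 6), -9), Rational(157, 99)), -86) = Mul(Add(Rational(3, 2), Rational(157, 99)), -86) = Mul(Rational(611, 198), -86) = Rational(-26273, 99)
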